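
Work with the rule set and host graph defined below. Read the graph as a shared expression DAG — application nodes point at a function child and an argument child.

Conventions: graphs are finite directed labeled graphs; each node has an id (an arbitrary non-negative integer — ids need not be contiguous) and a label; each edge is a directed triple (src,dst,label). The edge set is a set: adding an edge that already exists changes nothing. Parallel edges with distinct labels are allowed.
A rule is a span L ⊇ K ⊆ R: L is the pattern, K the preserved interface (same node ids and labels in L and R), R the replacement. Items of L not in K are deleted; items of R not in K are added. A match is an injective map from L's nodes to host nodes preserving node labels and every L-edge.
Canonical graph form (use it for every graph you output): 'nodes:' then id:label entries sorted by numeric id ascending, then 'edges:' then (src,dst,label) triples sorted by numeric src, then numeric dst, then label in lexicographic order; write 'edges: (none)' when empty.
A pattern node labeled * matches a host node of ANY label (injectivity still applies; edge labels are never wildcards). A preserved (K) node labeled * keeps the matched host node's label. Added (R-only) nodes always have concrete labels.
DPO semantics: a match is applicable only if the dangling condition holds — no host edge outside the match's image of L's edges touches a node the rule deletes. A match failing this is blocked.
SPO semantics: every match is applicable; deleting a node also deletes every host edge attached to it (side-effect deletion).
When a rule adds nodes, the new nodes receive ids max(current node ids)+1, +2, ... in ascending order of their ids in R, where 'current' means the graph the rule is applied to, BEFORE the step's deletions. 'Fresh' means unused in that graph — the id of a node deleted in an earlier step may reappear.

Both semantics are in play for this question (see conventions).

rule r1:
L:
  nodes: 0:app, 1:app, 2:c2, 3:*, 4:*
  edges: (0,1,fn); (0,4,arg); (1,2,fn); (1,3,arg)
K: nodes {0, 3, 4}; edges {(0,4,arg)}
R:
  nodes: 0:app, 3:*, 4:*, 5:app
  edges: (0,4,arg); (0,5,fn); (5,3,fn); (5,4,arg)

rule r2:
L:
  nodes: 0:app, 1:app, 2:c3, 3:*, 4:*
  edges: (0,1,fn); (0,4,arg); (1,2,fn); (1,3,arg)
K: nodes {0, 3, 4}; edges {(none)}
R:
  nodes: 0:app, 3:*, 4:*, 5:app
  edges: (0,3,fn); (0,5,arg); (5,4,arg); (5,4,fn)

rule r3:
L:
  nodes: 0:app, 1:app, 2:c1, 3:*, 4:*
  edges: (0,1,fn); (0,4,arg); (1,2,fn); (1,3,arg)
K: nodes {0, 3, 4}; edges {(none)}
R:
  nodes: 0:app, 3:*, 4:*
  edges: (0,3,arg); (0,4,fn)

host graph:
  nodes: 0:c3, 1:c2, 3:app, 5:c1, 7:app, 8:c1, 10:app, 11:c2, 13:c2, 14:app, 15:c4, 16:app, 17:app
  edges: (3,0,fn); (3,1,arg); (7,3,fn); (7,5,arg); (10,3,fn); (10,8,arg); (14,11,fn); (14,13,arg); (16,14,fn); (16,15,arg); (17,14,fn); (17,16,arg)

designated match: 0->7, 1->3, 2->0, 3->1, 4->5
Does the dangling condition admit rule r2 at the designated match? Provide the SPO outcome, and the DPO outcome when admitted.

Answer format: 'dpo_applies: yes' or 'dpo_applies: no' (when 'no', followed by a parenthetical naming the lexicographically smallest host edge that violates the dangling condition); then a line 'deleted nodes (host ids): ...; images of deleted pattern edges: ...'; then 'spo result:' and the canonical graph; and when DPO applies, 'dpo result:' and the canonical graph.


dpo_applies: no
(the rule deletes node 3, which keeps host edge (10,3,fn) outside the match image — the dangling condition fails, DPO blocks; SPO proceeds and side-deletes such edges)
deleted nodes (host ids): 0, 3; images of deleted pattern edges: (3,0,fn); (3,1,arg); (7,3,fn); (7,5,arg)
spo result:
nodes: 1:c2, 5:c1, 7:app, 8:c1, 10:app, 11:c2, 13:c2, 14:app, 15:c4, 16:app, 17:app, 18:app
edges: (7,1,fn); (7,18,arg); (10,8,arg); (14,11,fn); (14,13,arg); (16,14,fn); (16,15,arg); (17,14,fn); (17,16,arg); (18,5,arg); (18,5,fn)


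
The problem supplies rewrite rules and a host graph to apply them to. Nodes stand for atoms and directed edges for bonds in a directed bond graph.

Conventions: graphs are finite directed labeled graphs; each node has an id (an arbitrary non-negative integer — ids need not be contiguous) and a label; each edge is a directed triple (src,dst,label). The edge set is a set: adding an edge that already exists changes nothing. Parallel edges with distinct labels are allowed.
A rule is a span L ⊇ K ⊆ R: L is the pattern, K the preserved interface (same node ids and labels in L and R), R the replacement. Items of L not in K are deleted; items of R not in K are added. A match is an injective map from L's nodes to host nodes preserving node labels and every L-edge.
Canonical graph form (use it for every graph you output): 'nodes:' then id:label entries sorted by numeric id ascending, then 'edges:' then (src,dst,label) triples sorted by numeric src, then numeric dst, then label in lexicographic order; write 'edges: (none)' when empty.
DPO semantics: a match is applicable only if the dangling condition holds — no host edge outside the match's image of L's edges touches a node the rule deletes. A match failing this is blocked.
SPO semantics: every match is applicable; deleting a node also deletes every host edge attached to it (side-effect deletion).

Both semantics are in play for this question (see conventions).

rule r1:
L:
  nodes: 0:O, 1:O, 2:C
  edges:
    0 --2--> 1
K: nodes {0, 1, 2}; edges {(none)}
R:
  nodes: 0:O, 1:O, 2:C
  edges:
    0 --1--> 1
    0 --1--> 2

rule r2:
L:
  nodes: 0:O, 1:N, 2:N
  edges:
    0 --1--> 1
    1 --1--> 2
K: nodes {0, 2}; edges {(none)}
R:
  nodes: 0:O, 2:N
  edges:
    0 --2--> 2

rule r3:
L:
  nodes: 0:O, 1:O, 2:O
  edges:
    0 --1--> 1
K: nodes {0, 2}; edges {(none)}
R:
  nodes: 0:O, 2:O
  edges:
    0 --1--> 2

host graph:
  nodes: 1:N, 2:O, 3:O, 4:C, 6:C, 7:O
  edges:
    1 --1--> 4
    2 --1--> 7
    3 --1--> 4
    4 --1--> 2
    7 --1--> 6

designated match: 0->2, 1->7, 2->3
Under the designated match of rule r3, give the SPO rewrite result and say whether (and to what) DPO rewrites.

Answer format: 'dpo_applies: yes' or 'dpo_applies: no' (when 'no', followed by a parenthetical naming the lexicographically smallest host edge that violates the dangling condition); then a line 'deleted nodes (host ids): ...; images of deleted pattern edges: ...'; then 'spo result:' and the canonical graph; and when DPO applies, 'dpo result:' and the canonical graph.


dpo_applies: no
(the rule deletes node 7, which keeps host edge (7,6,1) outside the match image — the dangling condition fails, DPO blocks; SPO proceeds and side-deletes such edges)
deleted nodes (host ids): 7; images of deleted pattern edges: (2,7,1)
spo result:
nodes: 1:N, 2:O, 3:O, 4:C, 6:C
edges: (1,4,1); (2,3,1); (3,4,1); (4,2,1)


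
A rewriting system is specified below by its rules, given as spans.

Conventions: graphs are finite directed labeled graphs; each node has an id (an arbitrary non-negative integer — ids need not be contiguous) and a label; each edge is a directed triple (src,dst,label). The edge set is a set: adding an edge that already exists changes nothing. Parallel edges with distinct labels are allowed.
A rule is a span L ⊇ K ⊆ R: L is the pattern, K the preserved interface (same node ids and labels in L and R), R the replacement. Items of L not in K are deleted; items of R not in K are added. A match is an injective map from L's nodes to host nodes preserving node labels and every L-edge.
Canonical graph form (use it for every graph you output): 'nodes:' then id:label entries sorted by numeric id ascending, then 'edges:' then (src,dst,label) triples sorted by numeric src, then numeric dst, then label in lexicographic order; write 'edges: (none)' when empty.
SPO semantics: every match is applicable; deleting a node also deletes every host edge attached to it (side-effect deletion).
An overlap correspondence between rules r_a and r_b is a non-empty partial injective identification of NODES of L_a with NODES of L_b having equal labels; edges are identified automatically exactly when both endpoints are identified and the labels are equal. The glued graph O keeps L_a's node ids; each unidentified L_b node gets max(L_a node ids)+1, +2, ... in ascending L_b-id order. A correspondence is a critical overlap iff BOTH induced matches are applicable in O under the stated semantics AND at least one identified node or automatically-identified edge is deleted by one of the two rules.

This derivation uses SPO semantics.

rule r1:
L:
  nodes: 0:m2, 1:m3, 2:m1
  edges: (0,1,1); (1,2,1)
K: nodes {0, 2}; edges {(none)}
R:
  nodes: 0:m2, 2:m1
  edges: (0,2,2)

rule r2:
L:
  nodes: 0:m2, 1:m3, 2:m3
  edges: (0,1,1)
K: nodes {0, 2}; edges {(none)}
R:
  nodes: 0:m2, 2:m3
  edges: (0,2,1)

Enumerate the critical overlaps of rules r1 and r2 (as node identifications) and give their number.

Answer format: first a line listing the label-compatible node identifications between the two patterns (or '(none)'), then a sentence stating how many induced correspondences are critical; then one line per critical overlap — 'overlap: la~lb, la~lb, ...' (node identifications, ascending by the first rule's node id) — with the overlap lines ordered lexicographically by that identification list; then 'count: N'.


label-compatible node identifications between L(r1) and L(r2): 0~0, 1~1, 1~2
4 of the induced correspondences are critical overlaps of r1 and r2.
overlap: 0~0, 1~1
overlap: 0~0, 1~2
overlap: 1~1
overlap: 1~2
count: 4


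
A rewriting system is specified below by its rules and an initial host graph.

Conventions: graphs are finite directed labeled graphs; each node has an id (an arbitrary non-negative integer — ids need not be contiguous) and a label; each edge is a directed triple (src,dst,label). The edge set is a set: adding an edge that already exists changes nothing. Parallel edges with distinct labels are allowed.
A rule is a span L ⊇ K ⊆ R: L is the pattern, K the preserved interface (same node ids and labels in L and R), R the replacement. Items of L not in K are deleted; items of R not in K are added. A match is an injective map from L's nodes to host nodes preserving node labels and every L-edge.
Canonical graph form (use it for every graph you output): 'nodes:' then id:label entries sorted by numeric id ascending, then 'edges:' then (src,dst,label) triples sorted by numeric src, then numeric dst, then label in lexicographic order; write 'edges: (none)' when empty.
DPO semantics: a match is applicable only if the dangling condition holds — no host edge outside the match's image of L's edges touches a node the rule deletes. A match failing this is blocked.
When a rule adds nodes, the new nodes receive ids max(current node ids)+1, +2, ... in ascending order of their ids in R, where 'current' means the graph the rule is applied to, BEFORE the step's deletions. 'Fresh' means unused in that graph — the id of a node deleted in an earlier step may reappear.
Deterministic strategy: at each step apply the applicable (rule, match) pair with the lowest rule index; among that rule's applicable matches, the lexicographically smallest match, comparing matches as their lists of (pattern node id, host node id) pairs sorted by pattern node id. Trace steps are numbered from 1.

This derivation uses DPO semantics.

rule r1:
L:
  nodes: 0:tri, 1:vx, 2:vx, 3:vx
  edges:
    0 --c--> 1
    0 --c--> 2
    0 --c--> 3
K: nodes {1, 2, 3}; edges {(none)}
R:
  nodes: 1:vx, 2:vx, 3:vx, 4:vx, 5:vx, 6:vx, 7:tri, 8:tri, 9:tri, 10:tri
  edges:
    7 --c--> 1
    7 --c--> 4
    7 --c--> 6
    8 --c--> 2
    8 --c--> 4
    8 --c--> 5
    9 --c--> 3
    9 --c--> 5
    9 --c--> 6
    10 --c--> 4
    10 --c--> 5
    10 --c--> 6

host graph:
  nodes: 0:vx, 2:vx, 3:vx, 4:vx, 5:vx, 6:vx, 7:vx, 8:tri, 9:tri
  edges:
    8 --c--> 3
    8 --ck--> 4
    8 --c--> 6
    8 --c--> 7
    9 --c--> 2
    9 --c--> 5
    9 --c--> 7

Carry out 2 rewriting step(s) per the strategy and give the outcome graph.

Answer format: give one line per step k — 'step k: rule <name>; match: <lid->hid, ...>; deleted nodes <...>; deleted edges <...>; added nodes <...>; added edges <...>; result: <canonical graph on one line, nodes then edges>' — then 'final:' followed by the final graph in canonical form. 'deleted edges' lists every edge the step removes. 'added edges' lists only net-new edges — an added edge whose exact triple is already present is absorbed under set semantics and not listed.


step 1: rule r1; match: 0->9, 1->2, 2->5, 3->7; deleted nodes 9; deleted edges (9,2,c); (9,5,c); (9,7,c); added nodes 10, 11, 12, 13, 14, 15, 16; added edges (13,2,c); (13,10,c); (13,12,c); (14,5,c); (14,10,c); (14,11,c); (15,7,c); (15,11,c); (15,12,c); (16,10,c); (16,11,c); (16,12,c); result: nodes: 0:vx, 2:vx, 3:vx, 4:vx, 5:vx, 6:vx, 7:vx, 8:tri, 10:vx, 11:vx, 12:vx, 13:tri, 14:tri, 15:tri, 16:tri edges: (8,3,c); (8,4,ck); (8,6,c); (8,7,c); (13,2,c); (13,10,c); (13,12,c); (14,5,c); (14,10,c); (14,11,c); (15,7,c); (15,11,c); (15,12,c); (16,10,c); (16,11,c); (16,12,c)
step 2: rule r1; match: 0->13, 1->2, 2->10, 3->12; deleted nodes 13; deleted edges (13,2,c); (13,10,c); (13,12,c); added nodes 17, 18, 19, 20, 21, 22, 23; added edges (20,2,c); (20,17,c); (20,19,c); (21,10,c); (21,17,c); (21,18,c); (22,12,c); (22,18,c); (22,19,c); (23,17,c); (23,18,c); (23,19,c); result: nodes: 0:vx, 2:vx, 3:vx, 4:vx, 5:vx, 6:vx, 7:vx, 8:tri, 10:vx, 11:vx, 12:vx, 14:tri, 15:tri, 16:tri, 17:vx, 18:vx, 19:vx, 20:tri, 21:tri, 22:tri, 23:tri edges: (8,3,c); (8,4,ck); (8,6,c); (8,7,c); (14,5,c); (14,10,c); (14,11,c); (15,7,c); (15,11,c); (15,12,c); (16,10,c); (16,11,c); (16,12,c); (20,2,c); (20,17,c); (20,19,c); (21,10,c); (21,17,c); (21,18,c); (22,12,c); (22,18,c); (22,19,c); (23,17,c); (23,18,c); (23,19,c)
final:
nodes: 0:vx, 2:vx, 3:vx, 4:vx, 5:vx, 6:vx, 7:vx, 8:tri, 10:vx, 11:vx, 12:vx, 14:tri, 15:tri, 16:tri, 17:vx, 18:vx, 19:vx, 20:tri, 21:tri, 22:tri, 23:tri
edges: (8,3,c); (8,4,ck); (8,6,c); (8,7,c); (14,5,c); (14,10,c); (14,11,c); (15,7,c); (15,11,c); (15,12,c); (16,10,c); (16,11,c); (16,12,c); (20,2,c); (20,17,c); (20,19,c); (21,10,c); (21,17,c); (21,18,c); (22,12,c); (22,18,c); (22,19,c); (23,17,c); (23,18,c); (23,19,c)


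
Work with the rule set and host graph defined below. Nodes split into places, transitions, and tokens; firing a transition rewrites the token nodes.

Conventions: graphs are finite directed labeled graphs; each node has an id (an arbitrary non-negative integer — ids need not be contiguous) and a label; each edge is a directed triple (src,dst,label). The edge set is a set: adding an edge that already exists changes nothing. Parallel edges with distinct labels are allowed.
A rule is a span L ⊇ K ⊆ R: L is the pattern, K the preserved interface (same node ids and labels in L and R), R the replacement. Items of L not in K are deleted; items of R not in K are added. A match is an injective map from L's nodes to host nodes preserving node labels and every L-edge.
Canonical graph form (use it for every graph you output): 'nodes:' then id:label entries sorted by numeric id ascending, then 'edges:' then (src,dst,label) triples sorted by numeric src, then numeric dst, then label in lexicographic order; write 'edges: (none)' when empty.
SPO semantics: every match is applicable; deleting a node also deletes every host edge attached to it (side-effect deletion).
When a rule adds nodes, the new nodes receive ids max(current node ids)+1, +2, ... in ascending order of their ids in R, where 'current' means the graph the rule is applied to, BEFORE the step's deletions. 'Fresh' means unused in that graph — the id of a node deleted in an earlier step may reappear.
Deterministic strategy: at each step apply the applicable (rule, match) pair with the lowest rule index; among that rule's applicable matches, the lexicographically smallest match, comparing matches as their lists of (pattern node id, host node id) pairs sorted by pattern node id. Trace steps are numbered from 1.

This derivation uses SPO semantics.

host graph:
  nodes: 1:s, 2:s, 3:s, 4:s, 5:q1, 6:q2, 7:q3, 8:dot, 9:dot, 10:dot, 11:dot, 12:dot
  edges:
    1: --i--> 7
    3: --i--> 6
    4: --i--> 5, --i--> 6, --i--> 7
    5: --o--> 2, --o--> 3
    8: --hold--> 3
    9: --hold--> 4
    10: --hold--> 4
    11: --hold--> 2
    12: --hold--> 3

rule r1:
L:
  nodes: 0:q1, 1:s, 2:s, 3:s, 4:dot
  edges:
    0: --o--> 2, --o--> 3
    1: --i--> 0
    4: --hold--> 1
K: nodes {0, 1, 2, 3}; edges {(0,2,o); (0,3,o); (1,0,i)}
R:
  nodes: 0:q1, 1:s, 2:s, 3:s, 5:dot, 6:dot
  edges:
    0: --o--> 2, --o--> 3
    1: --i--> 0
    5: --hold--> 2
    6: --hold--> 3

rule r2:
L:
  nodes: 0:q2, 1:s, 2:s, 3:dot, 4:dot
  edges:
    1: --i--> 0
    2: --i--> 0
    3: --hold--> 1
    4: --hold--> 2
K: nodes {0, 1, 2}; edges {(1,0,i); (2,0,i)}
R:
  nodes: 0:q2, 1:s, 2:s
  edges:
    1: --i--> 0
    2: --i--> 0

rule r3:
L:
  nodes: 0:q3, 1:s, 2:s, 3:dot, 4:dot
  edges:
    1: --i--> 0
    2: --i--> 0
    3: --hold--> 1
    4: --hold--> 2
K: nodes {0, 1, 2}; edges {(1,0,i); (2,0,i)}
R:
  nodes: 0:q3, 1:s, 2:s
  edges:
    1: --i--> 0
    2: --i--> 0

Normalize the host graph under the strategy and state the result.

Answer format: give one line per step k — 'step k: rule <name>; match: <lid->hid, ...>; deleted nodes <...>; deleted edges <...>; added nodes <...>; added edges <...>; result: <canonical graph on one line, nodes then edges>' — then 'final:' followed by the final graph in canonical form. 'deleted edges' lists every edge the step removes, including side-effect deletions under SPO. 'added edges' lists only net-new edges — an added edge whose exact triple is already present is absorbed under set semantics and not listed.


step 1: rule r1; match: 0->5, 1->4, 2->2, 3->3, 4->9; deleted nodes 9; deleted edges (9,4,hold); added nodes 13, 14; added edges (13,2,hold); (14,3,hold); result: nodes: 1:s, 2:s, 3:s, 4:s, 5:q1, 6:q2, 7:q3, 8:dot, 10:dot, 11:dot, 12:dot, 13:dot, 14:dot edges: (1,7,i); (3,6,i); (4,5,i); (4,6,i); (4,7,i); (5,2,o); (5,3,o); (8,3,hold); (10,4,hold); (11,2,hold); (12,3,hold); (13,2,hold); (14,3,hold)
step 2: rule r1; match: 0->5, 1->4, 2->2, 3->3, 4->10; deleted nodes 10; deleted edges (10,4,hold); added nodes 15, 16; added edges (15,2,hold); (16,3,hold); result: nodes: 1:s, 2:s, 3:s, 4:s, 5:q1, 6:q2, 7:q3, 8:dot, 11:dot, 12:dot, 13:dot, 14:dot, 15:dot, 16:dot edges: (1,7,i); (3,6,i); (4,5,i); (4,6,i); (4,7,i); (5,2,o); (5,3,o); (8,3,hold); (11,2,hold); (12,3,hold); (13,2,hold); (14,3,hold); (15,2,hold); (16,3,hold)
final:
nodes: 1:s, 2:s, 3:s, 4:s, 5:q1, 6:q2, 7:q3, 8:dot, 11:dot, 12:dot, 13:dot, 14:dot, 15:dot, 16:dot
edges: (1,7,i); (3,6,i); (4,5,i); (4,6,i); (4,7,i); (5,2,o); (5,3,o); (8,3,hold); (11,2,hold); (12,3,hold); (13,2,hold); (14,3,hold); (15,2,hold); (16,3,hold)


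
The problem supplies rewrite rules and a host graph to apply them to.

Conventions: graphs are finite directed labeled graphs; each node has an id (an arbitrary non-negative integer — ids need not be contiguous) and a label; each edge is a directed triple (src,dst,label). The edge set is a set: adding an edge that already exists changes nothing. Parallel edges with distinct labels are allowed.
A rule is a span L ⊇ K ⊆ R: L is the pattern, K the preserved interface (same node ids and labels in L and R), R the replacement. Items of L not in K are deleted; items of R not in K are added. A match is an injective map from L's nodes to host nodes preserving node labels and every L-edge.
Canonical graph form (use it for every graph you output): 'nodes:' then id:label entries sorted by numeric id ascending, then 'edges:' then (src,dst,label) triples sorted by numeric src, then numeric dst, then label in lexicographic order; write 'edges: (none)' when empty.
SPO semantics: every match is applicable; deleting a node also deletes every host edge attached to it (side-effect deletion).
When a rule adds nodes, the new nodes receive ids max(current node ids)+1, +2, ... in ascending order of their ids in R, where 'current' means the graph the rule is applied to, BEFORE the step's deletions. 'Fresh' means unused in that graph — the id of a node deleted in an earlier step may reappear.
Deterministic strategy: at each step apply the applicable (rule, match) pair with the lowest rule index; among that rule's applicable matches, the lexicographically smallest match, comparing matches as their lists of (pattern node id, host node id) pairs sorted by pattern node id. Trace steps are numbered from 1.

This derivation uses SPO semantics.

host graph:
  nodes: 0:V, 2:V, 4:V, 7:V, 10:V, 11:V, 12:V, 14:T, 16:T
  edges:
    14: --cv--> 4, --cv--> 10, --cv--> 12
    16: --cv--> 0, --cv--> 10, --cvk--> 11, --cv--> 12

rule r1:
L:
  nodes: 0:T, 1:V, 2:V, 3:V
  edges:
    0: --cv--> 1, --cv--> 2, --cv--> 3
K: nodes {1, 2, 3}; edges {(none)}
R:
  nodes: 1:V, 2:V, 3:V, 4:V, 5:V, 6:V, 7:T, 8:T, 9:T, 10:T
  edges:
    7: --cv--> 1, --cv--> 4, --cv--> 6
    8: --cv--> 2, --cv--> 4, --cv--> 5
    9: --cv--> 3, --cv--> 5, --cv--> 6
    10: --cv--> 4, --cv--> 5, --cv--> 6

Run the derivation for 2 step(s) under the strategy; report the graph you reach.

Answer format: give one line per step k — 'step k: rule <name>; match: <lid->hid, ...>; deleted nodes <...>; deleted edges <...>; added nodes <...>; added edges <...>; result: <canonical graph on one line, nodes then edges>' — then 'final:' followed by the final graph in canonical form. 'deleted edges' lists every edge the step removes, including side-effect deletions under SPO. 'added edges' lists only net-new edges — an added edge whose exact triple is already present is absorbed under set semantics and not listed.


step 1: rule r1; match: 0->14, 1->4, 2->10, 3->12; deleted nodes 14; deleted edges (14,4,cv); (14,10,cv); (14,12,cv); added nodes 17, 18, 19, 20, 21, 22, 23; added edges (20,4,cv); (20,17,cv); (20,19,cv); (21,10,cv); (21,17,cv); (21,18,cv); (22,12,cv); (22,18,cv); (22,19,cv); (23,17,cv); (23,18,cv); (23,19,cv); result: nodes: 0:V, 2:V, 4:V, 7:V, 10:V, 11:V, 12:V, 16:T, 17:V, 18:V, 19:V, 20:T, 21:T, 22:T, 23:T edges: (16,0,cv); (16,10,cv); (16,11,cvk); (16,12,cv); (20,4,cv); (20,17,cv); (20,19,cv); (21,10,cv); (21,17,cv); (21,18,cv); (22,12,cv); (22,18,cv); (22,19,cv); (23,17,cv); (23,18,cv); (23,19,cv)
step 2: rule r1; match: 0->16, 1->0, 2->10, 3->12; deleted nodes 16; deleted edges (16,0,cv); (16,10,cv); (16,11,cvk); (16,12,cv); added nodes 24, 25, 26, 27, 28, 29, 30; added edges (27,0,cv); (27,24,cv); (27,26,cv); (28,10,cv); (28,24,cv); (28,25,cv); (29,12,cv); (29,25,cv); (29,26,cv); (30,24,cv); (30,25,cv); (30,26,cv); result: nodes: 0:V, 2:V, 4:V, 7:V, 10:V, 11:V, 12:V, 17:V, 18:V, 19:V, 20:T, 21:T, 22:T, 23:T, 24:V, 25:V, 26:V, 27:T, 28:T, 29:T, 30:T edges: (20,4,cv); (20,17,cv); (20,19,cv); (21,10,cv); (21,17,cv); (21,18,cv); (22,12,cv); (22,18,cv); (22,19,cv); (23,17,cv); (23,18,cv); (23,19,cv); (27,0,cv); (27,24,cv); (27,26,cv); (28,10,cv); (28,24,cv); (28,25,cv); (29,12,cv); (29,25,cv); (29,26,cv); (30,24,cv); (30,25,cv); (30,26,cv)
final:
nodes: 0:V, 2:V, 4:V, 7:V, 10:V, 11:V, 12:V, 17:V, 18:V, 19:V, 20:T, 21:T, 22:T, 23:T, 24:V, 25:V, 26:V, 27:T, 28:T, 29:T, 30:T
edges: (20,4,cv); (20,17,cv); (20,19,cv); (21,10,cv); (21,17,cv); (21,18,cv); (22,12,cv); (22,18,cv); (22,19,cv); (23,17,cv); (23,18,cv); (23,19,cv); (27,0,cv); (27,24,cv); (27,26,cv); (28,10,cv); (28,24,cv); (28,25,cv); (29,12,cv); (29,25,cv); (29,26,cv); (30,24,cv); (30,25,cv); (30,26,cv)


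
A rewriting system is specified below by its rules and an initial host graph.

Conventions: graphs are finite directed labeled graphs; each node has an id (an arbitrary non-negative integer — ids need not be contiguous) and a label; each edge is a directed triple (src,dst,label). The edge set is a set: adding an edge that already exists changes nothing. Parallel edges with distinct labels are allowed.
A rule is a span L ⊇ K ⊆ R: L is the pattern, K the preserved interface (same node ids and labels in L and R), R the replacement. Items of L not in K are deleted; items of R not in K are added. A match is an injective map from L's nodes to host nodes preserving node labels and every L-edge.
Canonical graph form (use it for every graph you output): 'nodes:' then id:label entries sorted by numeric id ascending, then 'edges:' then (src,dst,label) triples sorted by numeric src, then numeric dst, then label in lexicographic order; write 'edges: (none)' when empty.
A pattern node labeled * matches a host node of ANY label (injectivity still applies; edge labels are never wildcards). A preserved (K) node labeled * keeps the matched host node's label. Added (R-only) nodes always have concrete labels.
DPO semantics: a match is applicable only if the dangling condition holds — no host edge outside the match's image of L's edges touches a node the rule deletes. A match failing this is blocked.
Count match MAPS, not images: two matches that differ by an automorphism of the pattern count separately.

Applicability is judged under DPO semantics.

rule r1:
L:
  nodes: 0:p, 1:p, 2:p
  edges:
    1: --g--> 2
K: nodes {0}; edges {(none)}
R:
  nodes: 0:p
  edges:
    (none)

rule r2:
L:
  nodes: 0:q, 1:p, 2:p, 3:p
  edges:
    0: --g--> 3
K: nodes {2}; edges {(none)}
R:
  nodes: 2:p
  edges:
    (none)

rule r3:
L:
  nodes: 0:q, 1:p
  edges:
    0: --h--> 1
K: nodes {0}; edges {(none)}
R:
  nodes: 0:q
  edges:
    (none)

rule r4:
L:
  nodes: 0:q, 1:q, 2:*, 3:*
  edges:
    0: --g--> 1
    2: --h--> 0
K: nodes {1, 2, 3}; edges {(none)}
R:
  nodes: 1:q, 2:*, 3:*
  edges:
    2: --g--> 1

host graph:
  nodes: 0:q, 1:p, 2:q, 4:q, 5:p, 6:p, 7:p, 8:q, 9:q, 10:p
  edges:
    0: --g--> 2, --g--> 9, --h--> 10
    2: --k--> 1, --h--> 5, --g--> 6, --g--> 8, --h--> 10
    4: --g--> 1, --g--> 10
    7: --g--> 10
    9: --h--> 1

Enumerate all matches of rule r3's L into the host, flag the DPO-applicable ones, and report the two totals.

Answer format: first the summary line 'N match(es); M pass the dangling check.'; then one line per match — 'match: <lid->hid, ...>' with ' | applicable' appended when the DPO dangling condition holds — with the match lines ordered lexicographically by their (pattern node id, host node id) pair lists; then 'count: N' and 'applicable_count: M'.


4 match(es); 1 pass the dangling check.
match: 0->0, 1->10
match: 0->2, 1->5 | applicable
match: 0->2, 1->10
match: 0->9, 1->1
count: 4
applicable_count: 1


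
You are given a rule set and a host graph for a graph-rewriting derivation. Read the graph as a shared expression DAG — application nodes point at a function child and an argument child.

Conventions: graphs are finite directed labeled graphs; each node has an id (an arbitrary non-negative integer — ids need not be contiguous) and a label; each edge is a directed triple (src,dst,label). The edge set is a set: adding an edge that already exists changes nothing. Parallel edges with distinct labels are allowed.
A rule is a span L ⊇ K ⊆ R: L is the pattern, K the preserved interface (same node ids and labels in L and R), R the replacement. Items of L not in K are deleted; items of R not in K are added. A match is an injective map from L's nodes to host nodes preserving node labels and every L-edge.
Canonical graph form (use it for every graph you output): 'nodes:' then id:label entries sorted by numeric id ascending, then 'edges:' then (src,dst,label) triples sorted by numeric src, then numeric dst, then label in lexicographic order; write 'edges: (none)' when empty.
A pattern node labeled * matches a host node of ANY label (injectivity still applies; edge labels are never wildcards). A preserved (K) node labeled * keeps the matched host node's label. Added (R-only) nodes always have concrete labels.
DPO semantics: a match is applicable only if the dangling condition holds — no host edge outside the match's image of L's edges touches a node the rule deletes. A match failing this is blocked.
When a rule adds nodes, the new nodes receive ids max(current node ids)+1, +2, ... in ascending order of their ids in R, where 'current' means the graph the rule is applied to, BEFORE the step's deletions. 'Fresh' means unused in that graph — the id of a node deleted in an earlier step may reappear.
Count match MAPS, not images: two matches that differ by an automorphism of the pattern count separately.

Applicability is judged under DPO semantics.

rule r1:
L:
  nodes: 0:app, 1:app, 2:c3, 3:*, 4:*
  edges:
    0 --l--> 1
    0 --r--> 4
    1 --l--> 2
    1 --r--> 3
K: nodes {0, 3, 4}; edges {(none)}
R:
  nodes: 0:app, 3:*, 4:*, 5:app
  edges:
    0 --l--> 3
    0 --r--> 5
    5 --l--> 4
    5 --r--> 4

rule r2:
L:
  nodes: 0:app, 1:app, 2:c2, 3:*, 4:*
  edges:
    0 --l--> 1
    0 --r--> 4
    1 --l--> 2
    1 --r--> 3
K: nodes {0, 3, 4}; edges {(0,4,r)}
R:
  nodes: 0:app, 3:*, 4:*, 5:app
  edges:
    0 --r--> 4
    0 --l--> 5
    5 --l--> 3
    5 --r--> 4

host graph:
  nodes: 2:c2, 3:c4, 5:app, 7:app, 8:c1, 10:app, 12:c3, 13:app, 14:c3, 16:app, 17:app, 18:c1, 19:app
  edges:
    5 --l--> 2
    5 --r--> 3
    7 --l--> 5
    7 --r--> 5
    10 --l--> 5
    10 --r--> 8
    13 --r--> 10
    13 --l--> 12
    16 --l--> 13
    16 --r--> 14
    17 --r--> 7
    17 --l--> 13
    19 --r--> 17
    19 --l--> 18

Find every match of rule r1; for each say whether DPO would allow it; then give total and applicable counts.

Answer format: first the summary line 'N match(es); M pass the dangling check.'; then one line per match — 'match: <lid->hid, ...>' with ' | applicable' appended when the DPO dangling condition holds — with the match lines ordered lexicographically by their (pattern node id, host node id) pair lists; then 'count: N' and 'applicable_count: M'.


2 match(es); 0 pass the dangling check.
match: 0->16, 1->13, 2->12, 3->10, 4->14
match: 0->17, 1->13, 2->12, 3->10, 4->7
count: 2
applicable_count: 0


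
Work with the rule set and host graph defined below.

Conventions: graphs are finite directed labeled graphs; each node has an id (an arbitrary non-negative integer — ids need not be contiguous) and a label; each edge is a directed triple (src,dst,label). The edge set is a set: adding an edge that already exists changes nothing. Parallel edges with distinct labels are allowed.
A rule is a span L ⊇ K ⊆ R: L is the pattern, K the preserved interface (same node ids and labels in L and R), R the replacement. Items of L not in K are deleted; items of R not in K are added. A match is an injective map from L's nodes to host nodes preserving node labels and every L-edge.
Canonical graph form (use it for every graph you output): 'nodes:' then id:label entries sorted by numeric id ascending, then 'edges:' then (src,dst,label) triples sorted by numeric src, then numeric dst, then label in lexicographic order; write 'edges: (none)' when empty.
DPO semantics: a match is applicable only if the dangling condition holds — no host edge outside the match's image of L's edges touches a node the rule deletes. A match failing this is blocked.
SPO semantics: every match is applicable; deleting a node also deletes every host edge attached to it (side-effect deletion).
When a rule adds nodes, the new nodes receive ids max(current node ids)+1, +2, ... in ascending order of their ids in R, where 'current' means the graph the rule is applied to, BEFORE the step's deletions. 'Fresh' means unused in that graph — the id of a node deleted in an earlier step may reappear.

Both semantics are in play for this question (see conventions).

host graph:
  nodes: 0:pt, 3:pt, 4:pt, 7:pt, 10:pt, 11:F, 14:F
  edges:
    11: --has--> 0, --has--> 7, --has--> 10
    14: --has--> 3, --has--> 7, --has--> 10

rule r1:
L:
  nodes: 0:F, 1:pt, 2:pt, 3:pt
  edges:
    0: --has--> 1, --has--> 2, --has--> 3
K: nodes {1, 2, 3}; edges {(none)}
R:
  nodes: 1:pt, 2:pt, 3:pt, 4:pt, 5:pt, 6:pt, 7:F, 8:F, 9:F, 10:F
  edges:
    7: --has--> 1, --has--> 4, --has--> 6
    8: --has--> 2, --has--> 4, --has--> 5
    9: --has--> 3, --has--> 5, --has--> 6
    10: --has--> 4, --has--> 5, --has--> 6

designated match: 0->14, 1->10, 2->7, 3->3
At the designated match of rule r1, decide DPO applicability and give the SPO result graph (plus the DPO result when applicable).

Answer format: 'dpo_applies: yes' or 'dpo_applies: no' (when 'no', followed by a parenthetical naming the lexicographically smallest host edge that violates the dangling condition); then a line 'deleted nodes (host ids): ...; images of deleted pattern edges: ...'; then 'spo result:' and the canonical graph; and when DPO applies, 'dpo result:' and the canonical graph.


dpo_applies: yes
deleted nodes (host ids): 14; images of deleted pattern edges: (14,3,has); (14,7,has); (14,10,has)
spo result:
nodes: 0:pt, 3:pt, 4:pt, 7:pt, 10:pt, 11:F, 15:pt, 16:pt, 17:pt, 18:F, 19:F, 20:F, 21:F
edges: (11,0,has); (11,7,has); (11,10,has); (18,10,has); (18,15,has); (18,17,has); (19,7,has); (19,15,has); (19,16,has); (20,3,has); (20,16,has); (20,17,has); (21,15,has); (21,16,has); (21,17,has)
dpo result:
nodes: 0:pt, 3:pt, 4:pt, 7:pt, 10:pt, 11:F, 15:pt, 16:pt, 17:pt, 18:F, 19:F, 20:F, 21:F
edges: (11,0,has); (11,7,has); (11,10,has); (18,10,has); (18,15,has); (18,17,has); (19,7,has); (19,15,has); (19,16,has); (20,3,has); (20,16,has); (20,17,has); (21,15,has); (21,16,has); (21,17,has)


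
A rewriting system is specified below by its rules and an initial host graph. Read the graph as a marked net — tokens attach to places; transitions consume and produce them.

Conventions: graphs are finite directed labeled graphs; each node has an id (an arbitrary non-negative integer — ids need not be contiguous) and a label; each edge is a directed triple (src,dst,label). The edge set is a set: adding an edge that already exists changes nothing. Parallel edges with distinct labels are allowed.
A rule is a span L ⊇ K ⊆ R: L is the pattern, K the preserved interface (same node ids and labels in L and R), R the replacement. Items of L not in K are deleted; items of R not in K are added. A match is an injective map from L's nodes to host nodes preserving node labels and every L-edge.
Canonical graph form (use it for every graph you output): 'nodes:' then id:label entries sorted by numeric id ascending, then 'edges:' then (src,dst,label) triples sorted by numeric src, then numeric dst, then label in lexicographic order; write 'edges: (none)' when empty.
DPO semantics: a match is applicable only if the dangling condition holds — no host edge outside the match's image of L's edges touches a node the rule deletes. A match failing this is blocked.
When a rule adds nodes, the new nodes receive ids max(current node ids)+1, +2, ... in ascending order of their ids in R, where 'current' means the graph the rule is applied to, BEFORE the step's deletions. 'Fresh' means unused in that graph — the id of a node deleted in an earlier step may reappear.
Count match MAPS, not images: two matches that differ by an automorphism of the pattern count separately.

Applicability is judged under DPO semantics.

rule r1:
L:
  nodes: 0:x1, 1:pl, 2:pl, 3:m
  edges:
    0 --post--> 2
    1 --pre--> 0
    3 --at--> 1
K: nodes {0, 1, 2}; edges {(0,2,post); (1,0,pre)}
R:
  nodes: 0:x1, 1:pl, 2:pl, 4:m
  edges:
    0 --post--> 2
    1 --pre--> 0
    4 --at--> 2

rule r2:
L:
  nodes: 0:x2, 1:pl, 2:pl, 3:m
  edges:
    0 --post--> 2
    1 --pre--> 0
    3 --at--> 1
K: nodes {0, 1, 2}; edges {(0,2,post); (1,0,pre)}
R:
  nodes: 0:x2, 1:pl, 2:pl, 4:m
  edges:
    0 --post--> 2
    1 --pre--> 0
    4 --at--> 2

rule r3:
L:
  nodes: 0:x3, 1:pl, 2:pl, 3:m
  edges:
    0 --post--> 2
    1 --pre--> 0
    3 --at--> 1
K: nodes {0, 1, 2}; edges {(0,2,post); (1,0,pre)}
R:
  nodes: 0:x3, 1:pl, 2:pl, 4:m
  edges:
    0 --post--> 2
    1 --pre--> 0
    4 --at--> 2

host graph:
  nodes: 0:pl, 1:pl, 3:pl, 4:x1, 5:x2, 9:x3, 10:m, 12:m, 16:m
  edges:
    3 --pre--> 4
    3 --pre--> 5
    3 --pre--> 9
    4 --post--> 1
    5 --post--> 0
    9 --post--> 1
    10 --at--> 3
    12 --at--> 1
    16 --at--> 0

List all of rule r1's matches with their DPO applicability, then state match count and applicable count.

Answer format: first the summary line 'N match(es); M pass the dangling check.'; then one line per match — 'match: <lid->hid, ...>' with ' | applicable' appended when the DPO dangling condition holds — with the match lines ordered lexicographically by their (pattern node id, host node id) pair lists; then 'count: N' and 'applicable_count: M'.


1 match(es); 1 pass the dangling check.
match: 0->4, 1->3, 2->1, 3->10 | applicable
count: 1
applicable_count: 1


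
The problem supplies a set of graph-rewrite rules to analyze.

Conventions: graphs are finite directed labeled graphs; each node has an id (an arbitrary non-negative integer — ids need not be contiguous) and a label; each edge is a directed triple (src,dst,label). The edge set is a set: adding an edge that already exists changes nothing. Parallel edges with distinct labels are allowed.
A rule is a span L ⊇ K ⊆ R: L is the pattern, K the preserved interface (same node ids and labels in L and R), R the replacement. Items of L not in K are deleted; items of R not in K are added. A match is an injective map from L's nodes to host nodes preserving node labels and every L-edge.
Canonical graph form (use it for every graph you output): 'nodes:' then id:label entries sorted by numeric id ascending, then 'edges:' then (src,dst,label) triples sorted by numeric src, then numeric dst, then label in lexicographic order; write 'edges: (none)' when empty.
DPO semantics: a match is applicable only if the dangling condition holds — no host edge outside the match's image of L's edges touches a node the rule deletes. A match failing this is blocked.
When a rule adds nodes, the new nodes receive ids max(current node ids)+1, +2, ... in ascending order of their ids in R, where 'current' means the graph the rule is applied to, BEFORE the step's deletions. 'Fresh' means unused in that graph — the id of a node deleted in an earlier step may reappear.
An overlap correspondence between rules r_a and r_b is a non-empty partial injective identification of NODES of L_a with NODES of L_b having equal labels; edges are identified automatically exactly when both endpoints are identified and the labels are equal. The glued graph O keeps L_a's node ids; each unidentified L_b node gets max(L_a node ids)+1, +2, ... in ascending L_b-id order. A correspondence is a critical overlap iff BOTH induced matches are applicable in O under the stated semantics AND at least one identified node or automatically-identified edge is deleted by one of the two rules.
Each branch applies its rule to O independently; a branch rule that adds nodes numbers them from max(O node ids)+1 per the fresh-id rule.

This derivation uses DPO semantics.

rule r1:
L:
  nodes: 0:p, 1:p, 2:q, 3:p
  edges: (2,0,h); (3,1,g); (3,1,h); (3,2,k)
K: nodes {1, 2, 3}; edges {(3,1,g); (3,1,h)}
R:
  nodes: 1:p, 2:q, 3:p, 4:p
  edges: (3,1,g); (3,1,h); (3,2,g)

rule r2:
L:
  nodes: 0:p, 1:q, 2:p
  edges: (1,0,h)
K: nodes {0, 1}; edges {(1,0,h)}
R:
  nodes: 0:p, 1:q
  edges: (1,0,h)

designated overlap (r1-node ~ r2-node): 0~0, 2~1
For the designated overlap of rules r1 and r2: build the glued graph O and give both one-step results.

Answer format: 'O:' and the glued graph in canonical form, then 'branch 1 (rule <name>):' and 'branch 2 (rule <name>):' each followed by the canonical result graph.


O:
nodes: 0:p, 1:p, 2:q, 3:p, 4:p
edges: (2,0,h); (3,1,g); (3,1,h); (3,2,k)
branch 1 (rule r1):
nodes: 1:p, 2:q, 3:p, 4:p, 5:p
edges: (3,1,g); (3,1,h); (3,2,g)
branch 2 (rule r2):
nodes: 0:p, 1:p, 2:q, 3:p
edges: (2,0,h); (3,1,g); (3,1,h); (3,2,k)


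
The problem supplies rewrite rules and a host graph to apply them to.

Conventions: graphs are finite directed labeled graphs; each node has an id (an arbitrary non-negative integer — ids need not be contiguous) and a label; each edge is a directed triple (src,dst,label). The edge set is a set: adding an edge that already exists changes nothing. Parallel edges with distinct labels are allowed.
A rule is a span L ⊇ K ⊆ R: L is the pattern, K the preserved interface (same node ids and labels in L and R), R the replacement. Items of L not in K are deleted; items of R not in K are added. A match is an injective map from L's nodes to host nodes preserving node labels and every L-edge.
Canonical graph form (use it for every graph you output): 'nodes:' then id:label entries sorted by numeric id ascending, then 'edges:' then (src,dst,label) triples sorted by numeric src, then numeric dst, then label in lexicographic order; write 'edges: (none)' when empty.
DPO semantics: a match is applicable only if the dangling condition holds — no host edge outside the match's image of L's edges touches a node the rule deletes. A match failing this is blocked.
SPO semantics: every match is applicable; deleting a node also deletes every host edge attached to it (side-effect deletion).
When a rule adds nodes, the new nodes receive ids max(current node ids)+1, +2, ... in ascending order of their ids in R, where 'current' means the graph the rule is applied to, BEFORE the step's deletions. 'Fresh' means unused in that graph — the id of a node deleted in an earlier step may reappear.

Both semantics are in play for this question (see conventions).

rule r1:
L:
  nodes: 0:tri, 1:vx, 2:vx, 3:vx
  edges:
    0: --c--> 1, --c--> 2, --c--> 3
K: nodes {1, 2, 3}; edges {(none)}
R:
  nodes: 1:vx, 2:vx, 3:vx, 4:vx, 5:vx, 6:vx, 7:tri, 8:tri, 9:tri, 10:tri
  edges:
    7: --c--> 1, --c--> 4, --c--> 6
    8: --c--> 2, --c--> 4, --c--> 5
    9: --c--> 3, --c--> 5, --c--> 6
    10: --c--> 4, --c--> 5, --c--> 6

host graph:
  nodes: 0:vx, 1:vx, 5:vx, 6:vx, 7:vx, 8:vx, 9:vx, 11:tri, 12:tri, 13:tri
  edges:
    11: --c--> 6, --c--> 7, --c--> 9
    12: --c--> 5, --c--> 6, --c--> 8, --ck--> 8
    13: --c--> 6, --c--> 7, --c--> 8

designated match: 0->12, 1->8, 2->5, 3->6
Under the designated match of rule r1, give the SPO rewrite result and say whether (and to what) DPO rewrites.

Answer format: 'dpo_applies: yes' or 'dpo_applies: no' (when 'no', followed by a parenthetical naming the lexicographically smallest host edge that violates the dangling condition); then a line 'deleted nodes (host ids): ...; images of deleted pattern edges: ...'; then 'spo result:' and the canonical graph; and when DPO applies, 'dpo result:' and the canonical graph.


dpo_applies: no
(the rule deletes node 12, which keeps host edge (12,8,ck) outside the match image — the dangling condition fails, DPO blocks; SPO proceeds and side-deletes such edges)
deleted nodes (host ids): 12; images of deleted pattern edges: (12,5,c); (12,6,c); (12,8,c)
spo result:
nodes: 0:vx, 1:vx, 5:vx, 6:vx, 7:vx, 8:vx, 9:vx, 11:tri, 13:tri, 14:vx, 15:vx, 16:vx, 17:tri, 18:tri, 19:tri, 20:tri
edges: (11,6,c); (11,7,c); (11,9,c); (13,6,c); (13,7,c); (13,8,c); (17,8,c); (17,14,c); (17,16,c); (18,5,c); (18,14,c); (18,15,c); (19,6,c); (19,15,c); (19,16,c); (20,14,c); (20,15,c); (20,16,c)
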